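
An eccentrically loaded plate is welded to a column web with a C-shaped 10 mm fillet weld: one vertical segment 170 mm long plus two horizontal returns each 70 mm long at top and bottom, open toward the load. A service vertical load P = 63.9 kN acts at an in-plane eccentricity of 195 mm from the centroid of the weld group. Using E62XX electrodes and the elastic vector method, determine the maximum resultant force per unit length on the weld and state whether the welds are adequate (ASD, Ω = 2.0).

E62XX → F_EXX = 620 MPa.
Total weld length L_w = 310 mm. Treat welds as unit-width lines.
Centroid: x̄ = 2×70×35 / 310 = 15.81 mm from the vertical weld.
Polar moment about centroid: J = I_x + I_y = [170³/12 + 2×70×85²] + [170×15.81² + 2(70³/12 + 70×19.19²)] = 1572000 mm³.
Direct shear f_v = P/L_w = 63.9×10³ / 310 = 206.1 N/mm (vertical).
Torsion M = P·e = 63.9×10³ × 195 = 12460000 N·mm.
Critical point at (x, y) = (54.19, 85) from centroid. f_tx = M·y/J = 673.7 N/mm; f_ty = M·x/J = 429.5 N/mm.
Resultant f_max = √[f_tx² + (f_v + f_ty)²] = √[673.7² + (206.1 + 429.5)²] = 926.2 N/mm.
Capacity per unit length: r_n/Ω = (1/2.0) × 0.6 × 620 × (0.707 × 10) = 1315 N/mm.
926.2 ≤ 1315 → adequate.

f_max ≈ 926 N/mm; adequate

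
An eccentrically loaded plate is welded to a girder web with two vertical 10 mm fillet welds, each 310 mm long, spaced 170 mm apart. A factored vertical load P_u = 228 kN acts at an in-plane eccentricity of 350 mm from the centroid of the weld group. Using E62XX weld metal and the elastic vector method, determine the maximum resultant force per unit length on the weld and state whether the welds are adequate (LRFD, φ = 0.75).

E62XX → F_EXX = 620 MPa.
Total weld length L_w = 620 mm. Treat welds as unit-width lines.
Polar moment about centroid: J = 2[d³/12 + d(b/2)²] = 2[310³/12 + 310×85²] = 9445000 mm³.
Direct shear f_v = P/L_w = 228×10³ / 620 = 367.7 N/mm (vertical).
Torsion M = P·e = 228×10³ × 350 = 79800000 N·mm.
Critical point at (x, y) = (85, 155) from centroid. f_tx = M·y/J = 1310 N/mm; f_ty = M·x/J = 718.2 N/mm.
Resultant f_max = √[f_tx² + (f_v + f_ty)²] = √[1310² + (367.7 + 718.2)²] = 1701 N/mm.
Capacity per unit length: φr_n = 0.75 × 0.6 × 620 × (0.707 × 10) = 1973 N/mm.
1701 ≤ 1973 → adequate.

f_max ≈ 1700 N/mm; adequate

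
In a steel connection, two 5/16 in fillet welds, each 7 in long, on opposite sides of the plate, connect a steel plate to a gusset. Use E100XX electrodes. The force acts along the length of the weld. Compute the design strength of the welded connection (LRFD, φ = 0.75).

E100XX → F_EXX = 100 ksi.
Effective throat t_e = 0.707 × 0.3125 = 0.2209 in.
Total length L = 14 in; A_we = 0.2209 × 14 = 3.093 in².
F_nw = 0.6 F_EXX = 0.6 × 100 = 60 ksi.
φR_n = 0.75 × 60 × 3.093 = 139.2 kip.

φR_n ≈ 139 kip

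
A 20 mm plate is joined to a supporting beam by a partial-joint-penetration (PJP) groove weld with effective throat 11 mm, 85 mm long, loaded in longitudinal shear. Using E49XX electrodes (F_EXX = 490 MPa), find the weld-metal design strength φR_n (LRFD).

Effective throat (given) t_e = 11 mm.
A_we = 11 × 85 = 935 mm².
F_nw = 0.6 F_EXX = 294 MPa.
φR_n = 0.75 × 294 × 935 × 10⁻³ = 206.2 kN.

φR_n ≈ 206 kN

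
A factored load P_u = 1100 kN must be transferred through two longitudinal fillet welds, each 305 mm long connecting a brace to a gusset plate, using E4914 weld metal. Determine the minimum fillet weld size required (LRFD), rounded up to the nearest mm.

w = 12 mm

E49XX → F_EXX = 490 MPa.
Total weld length L = 610 mm.
Required throat t_e = P_u / (φ × 0.6 F_EXX × L) = 1100 / (0.75 × 0.6 × 490 × 610 × 10⁻³) = 8.178 mm.
Required leg w = t_e / 0.707 = 11.57 mm → use 12 mm.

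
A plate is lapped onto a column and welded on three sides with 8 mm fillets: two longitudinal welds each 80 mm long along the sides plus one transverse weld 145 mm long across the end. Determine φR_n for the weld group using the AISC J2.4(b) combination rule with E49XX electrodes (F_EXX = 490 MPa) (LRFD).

t_e = 0.707 × 8 = 5.656 mm.
R_nwl = 0.6 × 490 × 5.656 × 160 × 10⁻³ = 266.1 kN (longitudinal, 2 welds).
R_nwt = 0.6 × 490 × 5.656 × 145 × 10⁻³ = 241.1 kN (transverse, base value).
(i) R_nwl + R_nwt = 507.2 kN; (ii) 0.85 R_nwl + 1.5 R_nwt = 587.8 kN.
R_n = max = 587.8 kN [governs: (ii)]; φR_n = 440.9 kN.

φR_n ≈ 441 kN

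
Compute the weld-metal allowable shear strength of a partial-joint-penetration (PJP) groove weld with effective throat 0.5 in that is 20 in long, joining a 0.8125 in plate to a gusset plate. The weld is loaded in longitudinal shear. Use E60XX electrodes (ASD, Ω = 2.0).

E60XX → F_EXX = 60 ksi.
Effective throat (given) t_e = 0.5 in.
A_we = 0.5 × 20 = 10 in².
F_nw = 0.6 F_EXX = 36 ksi.
R_n/Ω = (36 × 10) / 2.0 = 180 kip.

R_n/Ω ≈ 180 kip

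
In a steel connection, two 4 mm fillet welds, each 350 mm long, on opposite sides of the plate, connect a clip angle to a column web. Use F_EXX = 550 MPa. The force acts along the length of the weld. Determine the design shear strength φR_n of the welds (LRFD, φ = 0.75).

φR_n ≈ 490 kN

Effective throat t_e = 0.707 × 4 = 2.828 mm.
Total length L = 700 mm; A_we = 2.828 × 700 = 1980 mm².
F_nw = 0.6 F_EXX = 0.6 × 550 = 330 MPa.
φR_n = 0.75 × 330 × 1980 × 10⁻³ = 490 kN.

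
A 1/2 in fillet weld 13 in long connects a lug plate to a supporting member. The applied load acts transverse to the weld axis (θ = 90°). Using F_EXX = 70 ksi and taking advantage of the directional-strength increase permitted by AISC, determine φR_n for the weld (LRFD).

t_e = 0.707 × 0.5 = 0.3535 in; A_we = 0.3535 × 13 = 4.595 in².
Directional factor: 1.0 + 0.5 sin^1.5(90°) = 1.5.
F_nw = 0.6 × 70 × 1.5 = 63 ksi.
φR_n = 0.75 × 63 × 4.595 = 217.1 kips.

φR_n ≈ 217 kips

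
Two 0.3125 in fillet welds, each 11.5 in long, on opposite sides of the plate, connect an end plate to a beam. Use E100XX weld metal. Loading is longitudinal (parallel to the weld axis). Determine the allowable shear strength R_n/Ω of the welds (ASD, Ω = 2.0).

R_n/Ω ≈ 152 kip

E100XX → F_EXX = 100 ksi.
Effective throat t_e = 0.707 × 0.3125 = 0.2209 in.
Total length L = 23 in; A_we = 0.2209 × 23 = 5.082 in².
F_nw = 0.6 F_EXX = 0.6 × 100 = 60 ksi.
R_n = 60 × 5.082 = 304.9 kip; R_n/Ω = 304.9/2.0 = 152.4 kip.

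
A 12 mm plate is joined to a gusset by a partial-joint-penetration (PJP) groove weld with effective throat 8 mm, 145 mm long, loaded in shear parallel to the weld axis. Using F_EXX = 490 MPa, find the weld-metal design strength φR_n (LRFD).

Effective throat (given) t_e = 8 mm.
A_we = 8 × 145 = 1160 mm².
F_nw = 0.6 F_EXX = 294 MPa.
φR_n = 0.75 × 294 × 1160 × 10⁻³ = 255.8 kN.

φR_n ≈ 256 kN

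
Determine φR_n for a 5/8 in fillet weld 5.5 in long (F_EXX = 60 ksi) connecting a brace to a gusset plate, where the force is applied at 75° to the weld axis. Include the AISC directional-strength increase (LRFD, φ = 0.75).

φR_n ≈ 96.8 kip

t_e = 0.707 × 0.625 = 0.4419 in; A_we = 0.4419 × 5.5 = 2.43 in².
Directional factor: 1.0 + 0.5 sin^1.5(75°) = 1.475.
F_nw = 0.6 × 60 × 1.475 = 53.09 ksi.
φR_n = 0.75 × 53.09 × 2.43 = 96.77 kip.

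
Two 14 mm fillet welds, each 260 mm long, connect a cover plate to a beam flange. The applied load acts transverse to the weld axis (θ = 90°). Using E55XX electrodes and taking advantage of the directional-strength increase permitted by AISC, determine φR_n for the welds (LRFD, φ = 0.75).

φR_n ≈ 1910 kN

E55XX → F_EXX = 550 MPa.
t_e = 0.707 × 14 = 9.898 mm; A_we = 9.898 × 520 = 5147 mm².
Directional factor: 1.0 + 0.5 sin^1.5(90°) = 1.5.
F_nw = 0.6 × 550 × 1.5 = 495 MPa.
φR_n = 0.75 × 495 × 5147 × 10⁻³ = 1911 kN.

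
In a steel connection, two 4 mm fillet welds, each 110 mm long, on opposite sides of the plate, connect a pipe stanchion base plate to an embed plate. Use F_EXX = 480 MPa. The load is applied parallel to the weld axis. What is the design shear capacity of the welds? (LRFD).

Effective throat t_e = 0.707 × 4 = 2.828 mm.
Total length L = 220 mm; A_we = 2.828 × 220 = 622.2 mm².
F_nw = 0.6 F_EXX = 0.6 × 480 = 288 MPa.
φR_n = 0.75 × 288 × 622.2 × 10⁻³ = 134.4 kN.

φR_n ≈ 134 kN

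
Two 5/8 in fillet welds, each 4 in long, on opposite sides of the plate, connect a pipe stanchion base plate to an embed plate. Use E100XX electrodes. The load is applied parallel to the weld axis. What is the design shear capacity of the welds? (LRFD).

φR_n ≈ 159 kip

E100XX → F_EXX = 100 ksi.
Effective throat t_e = 0.707 × 0.625 = 0.4419 in.
Total length L = 8 in; A_we = 0.4419 × 8 = 3.535 in².
F_nw = 0.6 F_EXX = 0.6 × 100 = 60 ksi.
φR_n = 0.75 × 60 × 3.535 = 159.1 kip.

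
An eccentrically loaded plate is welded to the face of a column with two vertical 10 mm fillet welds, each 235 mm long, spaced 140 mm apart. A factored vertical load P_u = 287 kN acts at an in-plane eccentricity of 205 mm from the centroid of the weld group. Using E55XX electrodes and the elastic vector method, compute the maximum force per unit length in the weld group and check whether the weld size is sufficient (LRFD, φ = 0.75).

E55XX → F_EXX = 550 MPa.
Total weld length L_w = 470 mm. Treat welds as unit-width lines.
Polar moment about centroid: J = 2[d³/12 + d(b/2)²] = 2[235³/12 + 235×70²] = 4466000 mm³.
Direct shear f_v = P/L_w = 287×10³ / 470 = 610.6 N/mm (vertical).
Torsion M = P·e = 287×10³ × 205 = 58835000 N·mm.
Critical point at (x, y) = (70, 117.5) from centroid. f_tx = M·y/J = 1548 N/mm; f_ty = M·x/J = 922.2 N/mm.
Resultant f_max = √[f_tx² + (f_v + f_ty)²] = √[1548² + (610.6 + 922.2)²] = 2178 N/mm.
Capacity per unit length: φr_n = 0.75 × 0.6 × 550 × (0.707 × 10) = 1750 N/mm.
2178 > 1750 → NOT adequate.

f_max ≈ 2180 N/mm; NOT adequate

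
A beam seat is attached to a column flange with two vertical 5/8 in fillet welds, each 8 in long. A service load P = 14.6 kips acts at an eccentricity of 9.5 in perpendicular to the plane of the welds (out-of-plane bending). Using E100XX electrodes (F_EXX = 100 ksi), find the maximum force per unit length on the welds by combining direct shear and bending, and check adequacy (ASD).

f_max ≈ 6.57 kip/in; adequate

L_w = 2 × 8 = 16 in; section modulus (unit throat) S = 2 × L²/6 = 21.33 in².
Direct shear f_v = P/L_w = 14.6/16 = 0.9125 kip/in.
Moment M = P × e = 14.6 × 9.5 = 138.7 kip·in; bending f_b = M/S = 6.502 kip/in.
f_max = √(f_v² + f_b²) = √(0.9125² + 6.502²) = 6.565 kip/in.
r_n/Ω = (1/2.0) × 0.6 × 100 × (0.707 × 0.625) = 13.26 kip/in → adequate.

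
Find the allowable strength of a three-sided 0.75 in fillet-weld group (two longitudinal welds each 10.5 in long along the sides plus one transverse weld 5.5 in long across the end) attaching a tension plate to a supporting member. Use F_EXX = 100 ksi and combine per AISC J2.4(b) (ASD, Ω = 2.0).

t_e = 0.707 × 0.75 = 0.5302 in.
R_nwl = 0.6 × 100 × 0.5302 × 21 = 668.1 kip (longitudinal, 2 welds).
R_nwt = 0.6 × 100 × 0.5302 × 5.5 = 175 kip (transverse, base value).
(i) R_nwl + R_nwt = 843.1 kip; (ii) 0.85 R_nwl + 1.5 R_nwt = 830.4 kip.
R_n = max = 843.1 kip [governs: (i)]; R_n/Ω = 421.5 kip.

R_n/Ω ≈ 422 kip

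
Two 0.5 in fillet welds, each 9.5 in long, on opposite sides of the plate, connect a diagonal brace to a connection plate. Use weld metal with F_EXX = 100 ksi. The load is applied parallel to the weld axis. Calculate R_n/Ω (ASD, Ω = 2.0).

Effective throat t_e = 0.707 × 0.5 = 0.3535 in.
Total length L = 19 in; A_we = 0.3535 × 19 = 6.716 in².
F_nw = 0.6 F_EXX = 0.6 × 100 = 60 ksi.
R_n = 60 × 6.716 = 403 kip; R_n/Ω = 403/2.0 = 201.5 kip.

R_n/Ω ≈ 201 kip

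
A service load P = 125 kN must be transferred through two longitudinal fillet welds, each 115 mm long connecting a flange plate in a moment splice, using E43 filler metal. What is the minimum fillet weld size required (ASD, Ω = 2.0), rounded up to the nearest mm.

E43XX → F_EXX = 430 MPa.
Total weld length L = 230 mm.
Required throat t_e = P × Ω / (0.6 F_EXX × L) = 125 × 2.0 / (0.6 × 430 × 230 × 10⁻³) = 4.213 mm.
Required leg w = t_e / 0.707 = 5.959 mm → use 6 mm.

w = 6 mm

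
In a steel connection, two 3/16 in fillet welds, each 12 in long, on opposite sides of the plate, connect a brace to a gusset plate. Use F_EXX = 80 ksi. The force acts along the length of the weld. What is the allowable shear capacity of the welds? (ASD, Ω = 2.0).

R_n/Ω ≈ 76.4 kips

Effective throat t_e = 0.707 × 0.1875 = 0.1326 in.
Total length L = 24 in; A_we = 0.1326 × 24 = 3.181 in².
F_nw = 0.6 F_EXX = 0.6 × 80 = 48 ksi.
R_n = 48 × 3.181 = 152.7 kips; R_n/Ω = 152.7/2.0 = 76.36 kips.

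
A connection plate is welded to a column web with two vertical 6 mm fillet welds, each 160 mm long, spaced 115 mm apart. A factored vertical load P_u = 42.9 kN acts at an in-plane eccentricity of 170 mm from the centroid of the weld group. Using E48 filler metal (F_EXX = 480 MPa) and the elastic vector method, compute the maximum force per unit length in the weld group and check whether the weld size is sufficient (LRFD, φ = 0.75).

Total weld length L_w = 320 mm. Treat welds as unit-width lines.
Polar moment about centroid: J = 2[d³/12 + d(b/2)²] = 2[160³/12 + 160×57.5²] = 1741000 mm³.
Direct shear f_v = P/L_w = 42.9×10³ / 320 = 134.1 N/mm (vertical).
Torsion M = P·e = 42.9×10³ × 170 = 7293000 N·mm.
Critical point at (x, y) = (57.5, 80) from centroid. f_tx = M·y/J = 335.2 N/mm; f_ty = M·x/J = 240.9 N/mm.
Resultant f_max = √[f_tx² + (f_v + f_ty)²] = √[335.2² + (134.1 + 240.9)²] = 502.9 N/mm.
Capacity per unit length: φr_n = 0.75 × 0.6 × 480 × (0.707 × 6) = 916.3 N/mm.
502.9 ≤ 916.3 → adequate.

f_max ≈ 503 N/mm; adequate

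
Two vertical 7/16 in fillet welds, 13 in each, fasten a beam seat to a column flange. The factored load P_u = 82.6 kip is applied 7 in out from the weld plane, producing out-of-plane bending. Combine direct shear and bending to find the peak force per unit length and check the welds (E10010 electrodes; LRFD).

E100XX → F_EXX = 100 ksi.
L_w = 2 × 13 = 26 in; section modulus (unit throat) S = 2 × L²/6 = 56.33 in².
Direct shear f_v = P/L_w = 82.6/26 = 3.177 kip/in.
Moment M = P × e = 82.6 × 7 = 578.2 kip·in; bending f_b = M/S = 10.26 kip/in.
f_max = √(f_v² + f_b²) = √(3.177² + 10.26²) = 10.74 kip/in.
φr_n = 0.75 × 0.6 × 100 × (0.707 × 0.4375) = 13.92 kip/in → adequate.

f_max ≈ 10.7 kip/in; adequate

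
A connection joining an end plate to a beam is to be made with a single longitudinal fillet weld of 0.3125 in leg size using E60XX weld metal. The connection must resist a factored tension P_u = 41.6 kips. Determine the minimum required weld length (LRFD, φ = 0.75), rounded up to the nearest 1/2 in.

L = 7 in

E60XX → F_EXX = 60 ksi.
Throat t_e = 0.707 × 0.3125 = 0.2209 in.
φr_n = 0.75 × 0.6 × 60 × 0.2209 = 5.965 kips/in.
L_req = P_u / φr_n = 41.6 / 5.965 = 6.974 in total.
Round up → use L = 7 in.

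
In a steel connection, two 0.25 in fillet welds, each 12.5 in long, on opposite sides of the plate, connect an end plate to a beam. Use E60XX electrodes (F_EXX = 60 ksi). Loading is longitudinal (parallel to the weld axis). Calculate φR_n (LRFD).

Effective throat t_e = 0.707 × 0.25 = 0.1767 in.
Total length L = 25 in; A_we = 0.1767 × 25 = 4.419 in².
F_nw = 0.6 F_EXX = 0.6 × 60 = 36 ksi.
φR_n = 0.75 × 36 × 4.419 = 119.3 kips.

φR_n ≈ 119 kips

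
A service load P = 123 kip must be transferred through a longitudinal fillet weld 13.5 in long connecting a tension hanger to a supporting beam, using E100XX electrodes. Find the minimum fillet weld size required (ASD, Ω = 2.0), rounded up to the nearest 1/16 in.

w = 7/16 in

E100XX → F_EXX = 100 ksi.
Total weld length L = 13.5 in.
Required throat t_e = P × Ω / (0.6 F_EXX × L) = 123 × 2.0 / (0.6 × 100 × 13.5) = 0.3037 in.
Required leg w = t_e / 0.707 = 0.4296 in → use 7/16 in.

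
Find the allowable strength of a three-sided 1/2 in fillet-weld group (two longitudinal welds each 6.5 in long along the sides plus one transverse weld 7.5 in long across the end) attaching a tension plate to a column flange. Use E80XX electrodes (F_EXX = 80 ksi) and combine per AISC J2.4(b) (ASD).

t_e = 0.707 × 0.5 = 0.3535 in.
R_nwl = 0.6 × 80 × 0.3535 × 13 = 220.6 kip (longitudinal, 2 welds).
R_nwt = 0.6 × 80 × 0.3535 × 7.5 = 127.3 kip (transverse, base value).
(i) R_nwl + R_nwt = 347.8 kip; (ii) 0.85 R_nwl + 1.5 R_nwt = 378.4 kip.
R_n = max = 378.4 kip [governs: (ii)]; R_n/Ω = 189.2 kip.

R_n/Ω ≈ 189 kip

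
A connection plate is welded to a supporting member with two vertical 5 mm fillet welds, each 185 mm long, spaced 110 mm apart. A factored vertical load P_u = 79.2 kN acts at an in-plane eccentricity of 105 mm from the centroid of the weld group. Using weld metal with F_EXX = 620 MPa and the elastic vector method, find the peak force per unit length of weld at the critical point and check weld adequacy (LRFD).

f_max ≈ 552 N/mm; adequate

Total weld length L_w = 370 mm. Treat welds as unit-width lines.
Polar moment about centroid: J = 2[d³/12 + d(b/2)²] = 2[185³/12 + 185×55²] = 2175000 mm³.
Direct shear f_v = P/L_w = 79.2×10³ / 370 = 214.1 N/mm (vertical).
Torsion M = P·e = 79.2×10³ × 105 = 8316000 N·mm.
Critical point at (x, y) = (55, 92.5) from centroid. f_tx = M·y/J = 353.7 N/mm; f_ty = M·x/J = 210.3 N/mm.
Resultant f_max = √[f_tx² + (f_v + f_ty)²] = √[353.7² + (214.1 + 210.3)²] = 552.5 N/mm.
Capacity per unit length: φr_n = 0.75 × 0.6 × 620 × (0.707 × 5) = 986.3 N/mm.
552.5 ≤ 986.3 → adequate.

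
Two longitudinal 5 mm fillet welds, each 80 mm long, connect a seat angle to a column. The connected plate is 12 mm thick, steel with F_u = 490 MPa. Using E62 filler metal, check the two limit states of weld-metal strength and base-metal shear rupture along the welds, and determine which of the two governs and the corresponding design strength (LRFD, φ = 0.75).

E62XX → F_EXX = 620 MPa.
t_e = 0.707 × 5 = 3.535 mm; L = 160 mm.
Weld metal: φR_n = 0.75 × 0.6 × 620 × 3.535 × 160 × 10⁻³ = 157.8 kN.
Base metal (shear rupture): φR_n = 0.75 × 0.6 × 490 × 12 × 160 × 10⁻³ = 423.4 kN.
Governing: weld metal.

φR_n ≈ 158 kN (weld metal governs)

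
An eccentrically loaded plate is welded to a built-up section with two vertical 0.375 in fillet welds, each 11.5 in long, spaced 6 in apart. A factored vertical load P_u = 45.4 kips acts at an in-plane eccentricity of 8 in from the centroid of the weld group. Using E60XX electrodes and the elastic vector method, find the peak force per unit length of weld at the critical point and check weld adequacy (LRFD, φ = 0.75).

E60XX → F_EXX = 60 ksi.
Total weld length L_w = 23 in. Treat welds as unit-width lines.
Polar moment about centroid: J = 2[d³/12 + d(b/2)²] = 2[11.5³/12 + 11.5×3²] = 460.5 in³.
Direct shear f_v = P/L_w = 45.4 / 23 = 1.974 kip/in (vertical).
Torsion M = P·e = 45.4 × 8 = 363.2 kip·in.
Critical point at (x, y) = (3, 5.75) from centroid. f_tx = M·y/J = 4.535 kip/in; f_ty = M·x/J = 2.366 kip/in.
Resultant f_max = √[f_tx² + (f_v + f_ty)²] = √[4.535² + (1.974 + 2.366)²] = 6.277 kip/in.
Capacity per unit length: φr_n = 0.75 × 0.6 × 60 × (0.707 × 0.375) = 7.158 kip/in.
6.277 ≤ 7.158 → adequate.

f_max ≈ 6.28 kip/in; adequate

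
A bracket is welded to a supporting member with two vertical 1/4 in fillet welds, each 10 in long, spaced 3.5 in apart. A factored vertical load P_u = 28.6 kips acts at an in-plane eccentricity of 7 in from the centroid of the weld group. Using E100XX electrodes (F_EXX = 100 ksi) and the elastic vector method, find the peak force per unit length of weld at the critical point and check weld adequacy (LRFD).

Total weld length L_w = 20 in. Treat welds as unit-width lines.
Polar moment about centroid: J = 2[d³/12 + d(b/2)²] = 2[10³/12 + 10×1.75²] = 227.9 in³.
Direct shear f_v = P/L_w = 28.6 / 20 = 1.43 kip/in (vertical).
Torsion M = P·e = 28.6 × 7 = 200.2 kip·in.
Critical point at (x, y) = (1.75, 5) from centroid. f_tx = M·y/J = 4.392 kip/in; f_ty = M·x/J = 1.537 kip/in.
Resultant f_max = √[f_tx² + (f_v + f_ty)²] = √[4.392² + (1.43 + 1.537)²] = 5.3 kip/in.
Capacity per unit length: φr_n = 0.75 × 0.6 × 100 × (0.707 × 0.25) = 7.954 kip/in.
5.3 ≤ 7.954 → adequate.

f_max ≈ 5.3 kip/in; adequate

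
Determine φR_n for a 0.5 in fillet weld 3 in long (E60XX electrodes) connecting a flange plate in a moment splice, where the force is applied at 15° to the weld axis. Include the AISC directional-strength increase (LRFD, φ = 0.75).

φR_n ≈ 30.5 kip

E60XX → F_EXX = 60 ksi.
t_e = 0.707 × 0.5 = 0.3535 in; A_we = 0.3535 × 3 = 1.06 in².
Directional factor: 1.0 + 0.5 sin^1.5(15°) = 1.066.
F_nw = 0.6 × 60 × 1.066 = 38.37 ksi.
φR_n = 0.75 × 38.37 × 1.06 = 30.52 kip.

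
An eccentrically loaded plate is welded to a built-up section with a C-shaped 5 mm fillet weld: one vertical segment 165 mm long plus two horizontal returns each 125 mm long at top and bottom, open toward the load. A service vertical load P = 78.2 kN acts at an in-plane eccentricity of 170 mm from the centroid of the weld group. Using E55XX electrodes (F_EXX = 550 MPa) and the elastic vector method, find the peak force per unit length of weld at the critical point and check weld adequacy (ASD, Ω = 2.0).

f_max ≈ 721 N/mm; NOT adequate

Total weld length L_w = 415 mm. Treat welds as unit-width lines.
Centroid: x̄ = 2×125×62.5 / 415 = 37.65 mm from the vertical weld.
Polar moment about centroid: J = I_x + I_y = [165³/12 + 2×125×82.5²] + [165×37.65² + 2(125³/12 + 125×24.85²)] = 2790000 mm³.
Direct shear f_v = P/L_w = 78.2×10³ / 415 = 188.4 N/mm (vertical).
Torsion M = P·e = 78.2×10³ × 170 = 13294000 N·mm.
Critical point at (x, y) = (87.35, 82.5) from centroid. f_tx = M·y/J = 393.1 N/mm; f_ty = M·x/J = 416.3 N/mm.
Resultant f_max = √[f_tx² + (f_v + f_ty)²] = √[393.1² + (188.4 + 416.3)²] = 721.3 N/mm.
Capacity per unit length: r_n/Ω = (1/2.0) × 0.6 × 550 × (0.707 × 5) = 583.3 N/mm.
721.3 > 583.3 → NOT adequate.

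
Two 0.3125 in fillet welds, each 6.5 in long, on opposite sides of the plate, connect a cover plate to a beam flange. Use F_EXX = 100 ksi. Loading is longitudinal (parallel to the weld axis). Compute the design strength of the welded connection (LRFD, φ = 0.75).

φR_n ≈ 129 kip

Effective throat t_e = 0.707 × 0.3125 = 0.2209 in.
Total length L = 13 in; A_we = 0.2209 × 13 = 2.872 in².
F_nw = 0.6 F_EXX = 0.6 × 100 = 60 ksi.
φR_n = 0.75 × 60 × 2.872 = 129.2 kip.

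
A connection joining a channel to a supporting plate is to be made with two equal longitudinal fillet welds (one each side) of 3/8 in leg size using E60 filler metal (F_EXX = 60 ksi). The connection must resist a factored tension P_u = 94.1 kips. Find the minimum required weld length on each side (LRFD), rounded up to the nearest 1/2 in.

L = 7 in on each side

Throat t_e = 0.707 × 0.375 = 0.2651 in.
φr_n = 0.75 × 0.6 × 60 × 0.2651 = 7.158 kips/in.
L_req = P_u / φr_n = 94.1 / 7.158 = 13.15 in total.
Per side: 13.15 / 2 = 6.573 in.
Round up → use L = 7 in on each side.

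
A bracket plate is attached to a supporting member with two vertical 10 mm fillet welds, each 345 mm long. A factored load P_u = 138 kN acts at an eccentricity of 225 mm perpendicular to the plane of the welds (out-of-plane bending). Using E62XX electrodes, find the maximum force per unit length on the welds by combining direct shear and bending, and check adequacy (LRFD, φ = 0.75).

f_max ≈ 808 N/mm; adequate

E62XX → F_EXX = 620 MPa.
L_w = 2 × 345 = 690 mm; section modulus (unit throat) S = 2 × L²/6 = 39680 mm².
Direct shear f_v = P/L_w = 138×10³/690 = 200 N/mm.
Moment M = P × e = 138×10³ × 225 = 31050000 N·mm; bending f_b = M/S = 782.6 N/mm.
f_max = √(f_v² + f_b²) = √(200² + 782.6²) = 807.8 N/mm.
φr_n = 0.75 × 0.6 × 620 × (0.707 × 10) = 1973 N/mm → adequate.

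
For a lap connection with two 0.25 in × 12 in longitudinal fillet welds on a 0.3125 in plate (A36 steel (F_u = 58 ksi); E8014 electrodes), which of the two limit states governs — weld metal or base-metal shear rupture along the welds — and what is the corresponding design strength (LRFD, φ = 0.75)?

E80XX → F_EXX = 80 ksi.
t_e = 0.707 × 0.25 = 0.1767 in; L = 24 in.
Weld metal: φR_n = 0.75 × 0.6 × 80 × 0.1767 × 24 = 152.7 kip.
Base metal (shear rupture): φR_n = 0.75 × 0.6 × 58 × 0.3125 × 24 = 195.8 kip.
Governing: weld metal.

φR_n ≈ 153 kip (weld metal governs)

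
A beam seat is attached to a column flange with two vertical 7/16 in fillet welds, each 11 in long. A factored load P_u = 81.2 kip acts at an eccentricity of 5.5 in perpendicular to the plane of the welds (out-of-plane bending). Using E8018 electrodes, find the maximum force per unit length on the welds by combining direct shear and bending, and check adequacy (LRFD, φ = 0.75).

f_max ≈ 11.7 kip/in; NOT adequate

E80XX → F_EXX = 80 ksi.
L_w = 2 × 11 = 22 in; section modulus (unit throat) S = 2 × L²/6 = 40.33 in².
Direct shear f_v = P/L_w = 81.2/22 = 3.691 kip/in.
Moment M = P × e = 81.2 × 5.5 = 446.6 kip·in; bending f_b = M/S = 11.07 kip/in.
f_max = √(f_v² + f_b²) = √(3.691² + 11.07²) = 11.67 kip/in.
φr_n = 0.75 × 0.6 × 80 × (0.707 × 0.4375) = 11.14 kip/in → NOT adequate.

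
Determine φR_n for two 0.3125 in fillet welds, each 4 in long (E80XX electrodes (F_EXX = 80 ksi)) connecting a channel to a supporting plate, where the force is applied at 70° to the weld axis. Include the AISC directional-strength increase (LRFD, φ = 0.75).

φR_n ≈ 92.6 kip

t_e = 0.707 × 0.3125 = 0.2209 in; A_we = 0.2209 × 8 = 1.767 in².
Directional factor: 1.0 + 0.5 sin^1.5(70°) = 1.455.
F_nw = 0.6 × 80 × 1.455 = 69.86 ksi.
φR_n = 0.75 × 69.86 × 1.767 = 92.61 kip.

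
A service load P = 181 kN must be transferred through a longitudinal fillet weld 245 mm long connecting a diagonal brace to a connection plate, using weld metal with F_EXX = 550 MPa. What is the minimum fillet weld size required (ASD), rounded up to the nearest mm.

w = 7 mm

Total weld length L = 245 mm.
Required throat t_e = P × Ω / (0.6 F_EXX × L) = 181 × 2.0 / (0.6 × 550 × 245 × 10⁻³) = 4.477 mm.
Required leg w = t_e / 0.707 = 6.333 mm → use 7 mm.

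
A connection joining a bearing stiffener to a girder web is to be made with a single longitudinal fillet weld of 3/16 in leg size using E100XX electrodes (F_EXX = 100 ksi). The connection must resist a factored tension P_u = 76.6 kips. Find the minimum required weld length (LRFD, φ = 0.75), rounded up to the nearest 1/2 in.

Throat t_e = 0.707 × 0.1875 = 0.1326 in.
φr_n = 0.75 × 0.6 × 100 × 0.1326 = 5.965 kips/in.
L_req = P_u / φr_n = 76.6 / 5.965 = 12.84 in total.
Round up → use L = 13 in.

L = 13 in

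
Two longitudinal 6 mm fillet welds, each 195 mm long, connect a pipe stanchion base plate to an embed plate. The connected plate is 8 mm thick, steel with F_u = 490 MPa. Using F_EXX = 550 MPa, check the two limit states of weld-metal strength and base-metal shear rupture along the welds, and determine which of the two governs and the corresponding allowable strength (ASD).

R_n/Ω ≈ 273 kN (weld metal governs)

t_e = 0.707 × 6 = 4.242 mm; L = 390 mm.
Weld metal: R_n/Ω = (1/2.0) × 0.6 × 550 × 4.242 × 390 × 10⁻³ = 273 kN.
Base metal (shear rupture): R_n/Ω = (1/2.0) × 0.6 × 490 × 8 × 390 × 10⁻³ = 458.6 kN.
Governing: weld metal.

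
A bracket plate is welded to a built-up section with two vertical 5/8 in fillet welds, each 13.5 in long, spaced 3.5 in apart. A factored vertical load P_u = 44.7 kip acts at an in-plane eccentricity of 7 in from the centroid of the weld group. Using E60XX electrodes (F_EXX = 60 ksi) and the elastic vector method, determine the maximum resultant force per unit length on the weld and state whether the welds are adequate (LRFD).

Total weld length L_w = 27 in. Treat welds as unit-width lines.
Polar moment about centroid: J = 2[d³/12 + d(b/2)²] = 2[13.5³/12 + 13.5×1.75²] = 492.8 in³.
Direct shear f_v = P/L_w = 44.7 / 27 = 1.656 kip/in (vertical).
Torsion M = P·e = 44.7 × 7 = 312.9 kip·in.
Critical point at (x, y) = (1.75, 6.75) from centroid. f_tx = M·y/J = 4.286 kip/in; f_ty = M·x/J = 1.111 kip/in.
Resultant f_max = √[f_tx² + (f_v + f_ty)²] = √[4.286² + (1.656 + 1.111)²] = 5.102 kip/in.
Capacity per unit length: φr_n = 0.75 × 0.6 × 60 × (0.707 × 0.625) = 11.93 kip/in.
5.102 ≤ 11.93 → adequate.

f_max ≈ 5.1 kip/in; adequate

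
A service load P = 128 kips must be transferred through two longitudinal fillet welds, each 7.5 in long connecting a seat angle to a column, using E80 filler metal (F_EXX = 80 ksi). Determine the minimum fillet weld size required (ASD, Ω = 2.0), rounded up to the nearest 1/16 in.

w = 9/16 in

Total weld length L = 15 in.
Required throat t_e = P × Ω / (0.6 F_EXX × L) = 128 × 2.0 / (0.6 × 80 × 15) = 0.3556 in.
Required leg w = t_e / 0.707 = 0.5029 in → use 9/16 in.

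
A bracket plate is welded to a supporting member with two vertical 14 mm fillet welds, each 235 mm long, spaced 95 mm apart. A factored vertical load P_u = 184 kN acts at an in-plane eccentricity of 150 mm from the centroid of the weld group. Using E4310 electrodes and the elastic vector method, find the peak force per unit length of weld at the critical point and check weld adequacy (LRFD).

E43XX → F_EXX = 430 MPa.
Total weld length L_w = 470 mm. Treat welds as unit-width lines.
Polar moment about centroid: J = 2[d³/12 + d(b/2)²] = 2[235³/12 + 235×47.5²] = 3223000 mm³.
Direct shear f_v = P/L_w = 184×10³ / 470 = 391.5 N/mm (vertical).
Torsion M = P·e = 184×10³ × 150 = 27600000 N·mm.
Critical point at (x, y) = (47.5, 117.5) from centroid. f_tx = M·y/J = 1006 N/mm; f_ty = M·x/J = 406.7 N/mm.
Resultant f_max = √[f_tx² + (f_v + f_ty)²] = √[1006² + (391.5 + 406.7)²] = 1284 N/mm.
Capacity per unit length: φr_n = 0.75 × 0.6 × 430 × (0.707 × 14) = 1915 N/mm.
1284 ≤ 1915 → adequate.

f_max ≈ 1280 N/mm; adequate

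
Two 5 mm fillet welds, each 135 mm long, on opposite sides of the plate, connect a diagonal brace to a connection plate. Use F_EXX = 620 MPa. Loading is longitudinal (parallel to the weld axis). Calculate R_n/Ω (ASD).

Effective throat t_e = 0.707 × 5 = 3.535 mm.
Total length L = 270 mm; A_we = 3.535 × 270 = 954.4 mm².
F_nw = 0.6 F_EXX = 0.6 × 620 = 372 MPa.
R_n = 372 × 954.4 × 10⁻³ = 355.1 kN; R_n/Ω = 355.1/2.0 = 177.5 kN.

R_n/Ω ≈ 178 kN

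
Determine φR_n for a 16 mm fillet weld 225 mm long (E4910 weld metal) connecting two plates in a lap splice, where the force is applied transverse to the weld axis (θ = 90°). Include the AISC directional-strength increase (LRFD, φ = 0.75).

φR_n ≈ 842 kN

E49XX → F_EXX = 490 MPa.
t_e = 0.707 × 16 = 11.31 mm; A_we = 11.31 × 225 = 2545 mm².
Directional factor: 1.0 + 0.5 sin^1.5(90°) = 1.5.
F_nw = 0.6 × 490 × 1.5 = 441 MPa.
φR_n = 0.75 × 441 × 2545 × 10⁻³ = 841.8 kN.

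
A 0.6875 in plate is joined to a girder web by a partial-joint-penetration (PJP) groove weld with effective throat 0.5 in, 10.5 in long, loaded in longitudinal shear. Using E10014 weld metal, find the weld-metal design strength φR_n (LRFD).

φR_n ≈ 236 kips

E100XX → F_EXX = 100 ksi.
Effective throat (given) t_e = 0.5 in.
A_we = 0.5 × 10.5 = 5.25 in².
F_nw = 0.6 F_EXX = 60 ksi.
φR_n = 0.75 × 60 × 5.25 = 236.2 kips.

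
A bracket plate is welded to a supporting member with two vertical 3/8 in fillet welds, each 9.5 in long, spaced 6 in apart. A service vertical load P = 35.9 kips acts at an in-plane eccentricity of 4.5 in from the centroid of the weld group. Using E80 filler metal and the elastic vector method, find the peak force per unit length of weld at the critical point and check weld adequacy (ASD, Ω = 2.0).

E80XX → F_EXX = 80 ksi.
Total weld length L_w = 19 in. Treat welds as unit-width lines.
Polar moment about centroid: J = 2[d³/12 + d(b/2)²] = 2[9.5³/12 + 9.5×3²] = 313.9 in³.
Direct shear f_v = P/L_w = 35.9 / 19 = 1.889 kip/in (vertical).
Torsion M = P·e = 35.9 × 4.5 = 161.55 kip·in.
Critical point at (x, y) = (3, 4.75) from centroid. f_tx = M·y/J = 2.445 kip/in; f_ty = M·x/J = 1.544 kip/in.
Resultant f_max = √[f_tx² + (f_v + f_ty)²] = √[2.445² + (1.889 + 1.544)²] = 4.215 kip/in.
Capacity per unit length: r_n/Ω = (1/2.0) × 0.6 × 80 × (0.707 × 0.375) = 6.363 kip/in.
4.215 ≤ 6.363 → adequate.

f_max ≈ 4.21 kip/in; adequate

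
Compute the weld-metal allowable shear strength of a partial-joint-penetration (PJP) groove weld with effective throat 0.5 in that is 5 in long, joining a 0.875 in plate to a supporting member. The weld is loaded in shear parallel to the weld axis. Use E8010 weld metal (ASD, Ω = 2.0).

E80XX → F_EXX = 80 ksi.
Effective throat (given) t_e = 0.5 in.
A_we = 0.5 × 5 = 2.5 in².
F_nw = 0.6 F_EXX = 48 ksi.
R_n/Ω = (48 × 2.5) / 2.0 = 60 kip.

R_n/Ω ≈ 60 kip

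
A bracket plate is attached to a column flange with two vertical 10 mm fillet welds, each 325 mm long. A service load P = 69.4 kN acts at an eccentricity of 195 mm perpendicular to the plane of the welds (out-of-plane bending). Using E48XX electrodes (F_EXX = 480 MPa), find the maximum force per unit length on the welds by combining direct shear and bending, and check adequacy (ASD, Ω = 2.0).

f_max ≈ 399 N/mm; adequate

L_w = 2 × 325 = 650 mm; section modulus (unit throat) S = 2 × L²/6 = 35210 mm².
Direct shear f_v = P/L_w = 69.4×10³/650 = 106.8 N/mm.
Moment M = P × e = 69.4×10³ × 195 = 13533000 N·mm; bending f_b = M/S = 384.4 N/mm.
f_max = √(f_v² + f_b²) = √(106.8² + 384.4²) = 398.9 N/mm.
r_n/Ω = (1/2.0) × 0.6 × 480 × (0.707 × 10) = 1018 N/mm → adequate.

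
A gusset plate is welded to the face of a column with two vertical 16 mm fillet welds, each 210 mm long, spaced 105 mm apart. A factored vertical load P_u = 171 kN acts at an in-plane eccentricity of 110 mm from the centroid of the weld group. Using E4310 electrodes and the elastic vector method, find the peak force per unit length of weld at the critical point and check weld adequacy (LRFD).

f_max ≈ 1060 N/mm; adequate

E43XX → F_EXX = 430 MPa.
Total weld length L_w = 420 mm. Treat welds as unit-width lines.
Polar moment about centroid: J = 2[d³/12 + d(b/2)²] = 2[210³/12 + 210×52.5²] = 2701000 mm³.
Direct shear f_v = P/L_w = 171×10³ / 420 = 407.1 N/mm (vertical).
Torsion M = P·e = 171×10³ × 110 = 18810000 N·mm.
Critical point at (x, y) = (52.5, 105) from centroid. f_tx = M·y/J = 731.2 N/mm; f_ty = M·x/J = 365.6 N/mm.
Resultant f_max = √[f_tx² + (f_v + f_ty)²] = √[731.2² + (407.1 + 365.6)²] = 1064 N/mm.
Capacity per unit length: φr_n = 0.75 × 0.6 × 430 × (0.707 × 16) = 2189 N/mm.
1064 ≤ 2189 → adequate.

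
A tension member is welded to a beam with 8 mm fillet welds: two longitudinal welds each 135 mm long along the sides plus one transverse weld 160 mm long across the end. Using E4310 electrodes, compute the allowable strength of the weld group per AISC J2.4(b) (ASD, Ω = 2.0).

E43XX → F_EXX = 430 MPa.
t_e = 0.707 × 8 = 5.656 mm.
R_nwl = 0.6 × 430 × 5.656 × 270 × 10⁻³ = 394 kN (longitudinal, 2 welds).
R_nwt = 0.6 × 430 × 5.656 × 160 × 10⁻³ = 233.5 kN (transverse, base value).
(i) R_nwl + R_nwt = 627.5 kN; (ii) 0.85 R_nwl + 1.5 R_nwt = 685.1 kN.
R_n = max = 685.1 kN [governs: (ii)]; R_n/Ω = 342.6 kN.

R_n/Ω ≈ 343 kN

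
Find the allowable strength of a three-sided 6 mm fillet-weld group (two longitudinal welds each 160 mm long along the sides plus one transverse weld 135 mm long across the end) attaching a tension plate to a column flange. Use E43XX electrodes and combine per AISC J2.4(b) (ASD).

E43XX → F_EXX = 430 MPa.
t_e = 0.707 × 6 = 4.242 mm.
R_nwl = 0.6 × 430 × 4.242 × 320 × 10⁻³ = 350.2 kN (longitudinal, 2 welds).
R_nwt = 0.6 × 430 × 4.242 × 135 × 10⁻³ = 147.7 kN (transverse, base value).
(i) R_nwl + R_nwt = 498 kN; (ii) 0.85 R_nwl + 1.5 R_nwt = 519.3 kN.
R_n = max = 519.3 kN [governs: (ii)]; R_n/Ω = 259.7 kN.

R_n/Ω ≈ 260 kN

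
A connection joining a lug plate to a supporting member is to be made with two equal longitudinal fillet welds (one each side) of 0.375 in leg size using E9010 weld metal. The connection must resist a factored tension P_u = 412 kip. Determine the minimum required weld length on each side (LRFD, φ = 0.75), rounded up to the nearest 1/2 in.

L = 19.5 in on each side

E90XX → F_EXX = 90 ksi.
Throat t_e = 0.707 × 0.375 = 0.2651 in.
φr_n = 0.75 × 0.6 × 90 × 0.2651 = 10.74 kip/in.
L_req = P_u / φr_n = 412 / 10.74 = 38.37 in total.
Per side: 38.37 / 2 = 19.18 in.
Round up → use L = 19.5 in on each side.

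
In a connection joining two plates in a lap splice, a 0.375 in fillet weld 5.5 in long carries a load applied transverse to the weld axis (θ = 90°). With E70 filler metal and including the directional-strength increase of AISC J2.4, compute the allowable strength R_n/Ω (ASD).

E70XX → F_EXX = 70 ksi.
t_e = 0.707 × 0.375 = 0.2651 in; A_we = 0.2651 × 5.5 = 1.458 in².
Directional factor: 1.0 + 0.5 sin^1.5(90°) = 1.5.
F_nw = 0.6 × 70 × 1.5 = 63 ksi.
R_n/Ω = (63 × 1.458) / 2.0 = 45.93 kip.

R_n/Ω ≈ 45.9 kip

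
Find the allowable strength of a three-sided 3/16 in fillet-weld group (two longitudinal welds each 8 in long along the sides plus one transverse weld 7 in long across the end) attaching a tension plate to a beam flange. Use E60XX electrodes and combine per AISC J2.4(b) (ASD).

R_n/Ω ≈ 57.5 kip

E60XX → F_EXX = 60 ksi.
t_e = 0.707 × 0.1875 = 0.1326 in.
R_nwl = 0.6 × 60 × 0.1326 × 16 = 76.36 kip (longitudinal, 2 welds).
R_nwt = 0.6 × 60 × 0.1326 × 7 = 33.41 kip (transverse, base value).
(i) R_nwl + R_nwt = 109.8 kip; (ii) 0.85 R_nwl + 1.5 R_nwt = 115 kip.
R_n = max = 115 kip [governs: (ii)]; R_n/Ω = 57.51 kip.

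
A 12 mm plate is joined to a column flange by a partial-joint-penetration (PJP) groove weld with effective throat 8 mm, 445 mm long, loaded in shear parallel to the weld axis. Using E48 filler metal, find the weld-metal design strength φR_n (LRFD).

E48XX → F_EXX = 480 MPa.
Effective throat (given) t_e = 8 mm.
A_we = 8 × 445 = 3560 mm².
F_nw = 0.6 F_EXX = 288 MPa.
φR_n = 0.75 × 288 × 3560 × 10⁻³ = 769 kN.

φR_n ≈ 769 kN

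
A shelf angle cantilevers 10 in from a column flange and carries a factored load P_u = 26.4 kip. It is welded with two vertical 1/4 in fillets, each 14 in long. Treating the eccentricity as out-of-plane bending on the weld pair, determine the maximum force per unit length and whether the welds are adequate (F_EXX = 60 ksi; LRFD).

f_max ≈ 4.15 kip/in; adequate

L_w = 2 × 14 = 28 in; section modulus (unit throat) S = 2 × L²/6 = 65.33 in².
Direct shear f_v = P/L_w = 26.4/28 = 0.9429 kip/in.
Moment M = P × e = 26.4 × 10 = 264 kip·in; bending f_b = M/S = 4.041 kip/in.
f_max = √(f_v² + f_b²) = √(0.9429² + 4.041²) = 4.149 kip/in.
φr_n = 0.75 × 0.6 × 60 × (0.707 × 0.25) = 4.772 kip/in → adequate.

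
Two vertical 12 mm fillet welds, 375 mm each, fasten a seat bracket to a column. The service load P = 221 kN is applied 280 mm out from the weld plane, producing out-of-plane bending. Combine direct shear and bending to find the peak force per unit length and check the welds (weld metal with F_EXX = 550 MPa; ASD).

f_max ≈ 1350 N/mm; adequate

L_w = 2 × 375 = 750 mm; section modulus (unit throat) S = 2 × L²/6 = 46880 mm².
Direct shear f_v = P/L_w = 221×10³/750 = 294.7 N/mm.
Moment M = P × e = 221×10³ × 280 = 61880000 N·mm; bending f_b = M/S = 1320 N/mm.
f_max = √(f_v² + f_b²) = √(294.7² + 1320²) = 1353 N/mm.
r_n/Ω = (1/2.0) × 0.6 × 550 × (0.707 × 12) = 1400 N/mm → adequate.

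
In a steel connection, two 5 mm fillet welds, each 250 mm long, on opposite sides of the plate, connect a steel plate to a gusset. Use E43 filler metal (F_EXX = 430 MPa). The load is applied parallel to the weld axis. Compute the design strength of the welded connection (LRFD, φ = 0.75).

Effective throat t_e = 0.707 × 5 = 3.535 mm.
Total length L = 500 mm; A_we = 3.535 × 500 = 1767 mm².
F_nw = 0.6 F_EXX = 0.6 × 430 = 258 MPa.
φR_n = 0.75 × 258 × 1767 × 10⁻³ = 342 kN.

φR_n ≈ 342 kN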